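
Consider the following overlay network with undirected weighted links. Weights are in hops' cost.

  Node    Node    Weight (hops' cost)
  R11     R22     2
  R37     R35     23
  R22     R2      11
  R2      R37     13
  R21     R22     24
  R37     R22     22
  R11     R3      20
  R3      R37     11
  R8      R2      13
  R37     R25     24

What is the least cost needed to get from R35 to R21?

69 hops' cost

Running Dijkstra from R35:
R35: 0
R37: 23  (via R35)
R3: 34  (via R37)
R2: 36  (via R37)
R22: 45  (via R37)
R11: 47  (via R22)
R25: 47  (via R37)
R8: 49  (via R2)
R21: 69  (via R22)
Shortest route: R35 → R37 → R22 → R21 = 69 hops' cost.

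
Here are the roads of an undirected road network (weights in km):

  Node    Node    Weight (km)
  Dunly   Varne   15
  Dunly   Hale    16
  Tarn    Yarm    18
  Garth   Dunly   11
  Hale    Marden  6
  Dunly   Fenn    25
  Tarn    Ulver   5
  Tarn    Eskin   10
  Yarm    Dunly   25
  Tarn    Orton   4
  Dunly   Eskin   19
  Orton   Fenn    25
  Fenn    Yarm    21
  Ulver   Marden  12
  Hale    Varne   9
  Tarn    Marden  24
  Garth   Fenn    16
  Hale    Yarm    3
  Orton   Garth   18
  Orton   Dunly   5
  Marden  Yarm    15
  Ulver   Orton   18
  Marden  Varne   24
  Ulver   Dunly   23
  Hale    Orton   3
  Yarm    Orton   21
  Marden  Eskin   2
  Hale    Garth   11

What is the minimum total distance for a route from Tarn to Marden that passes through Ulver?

Shortest Tarn→Ulver: Tarn–Ulver = 5
Best Ulver to Marden: Ulver–Marden costing 12
Total via Ulver: 5 + 12 = 17 km.

17 km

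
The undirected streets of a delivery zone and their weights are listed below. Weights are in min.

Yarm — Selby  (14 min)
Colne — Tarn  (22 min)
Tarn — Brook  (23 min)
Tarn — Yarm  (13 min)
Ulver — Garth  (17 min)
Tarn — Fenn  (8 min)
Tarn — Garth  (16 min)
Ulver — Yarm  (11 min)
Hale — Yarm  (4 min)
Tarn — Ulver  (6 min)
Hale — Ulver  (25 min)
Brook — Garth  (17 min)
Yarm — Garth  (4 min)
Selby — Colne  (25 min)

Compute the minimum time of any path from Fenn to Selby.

Compare a few routes:
Fenn → Tarn → Garth → Yarm → Selby: 8+16+4+14 = 42
Fenn → Tarn → Yarm → Selby: 8+13+14 = 35
Fenn → Tarn → Ulver → Yarm → Selby: 8+6+11+14 = 39
Fenn → Tarn → Ulver → Garth → Yarm → Selby: 8+6+17+4+14 = 49
The minimum is 35 min via Fenn → Tarn → Yarm → Selby.

35 min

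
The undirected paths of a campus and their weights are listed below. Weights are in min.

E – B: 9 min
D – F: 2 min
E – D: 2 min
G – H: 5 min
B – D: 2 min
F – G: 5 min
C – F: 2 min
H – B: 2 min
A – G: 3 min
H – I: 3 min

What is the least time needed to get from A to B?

Enumerating some paths:
A–G–F–D–B: 3+5+2+2 = 12
A–G–H–B: 3+5+2 = 10
Cheapest is A–G–H–B at 10 min.

10 min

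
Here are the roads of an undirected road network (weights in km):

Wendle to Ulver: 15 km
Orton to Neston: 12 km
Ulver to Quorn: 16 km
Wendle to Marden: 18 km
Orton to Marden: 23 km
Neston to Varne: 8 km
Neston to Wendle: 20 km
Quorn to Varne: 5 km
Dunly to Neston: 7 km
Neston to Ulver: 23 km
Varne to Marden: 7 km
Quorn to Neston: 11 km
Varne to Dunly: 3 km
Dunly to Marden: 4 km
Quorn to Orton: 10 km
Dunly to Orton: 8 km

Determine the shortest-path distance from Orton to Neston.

Shortest distances from Orton:
Orton: 0
Dunly: 8  (via Orton)
Quorn: 10  (via Orton)
Varne: 11  (via Dunly)
Neston: 12  (via Orton)
Shortest route: Orton–Neston = 12 km.

12 km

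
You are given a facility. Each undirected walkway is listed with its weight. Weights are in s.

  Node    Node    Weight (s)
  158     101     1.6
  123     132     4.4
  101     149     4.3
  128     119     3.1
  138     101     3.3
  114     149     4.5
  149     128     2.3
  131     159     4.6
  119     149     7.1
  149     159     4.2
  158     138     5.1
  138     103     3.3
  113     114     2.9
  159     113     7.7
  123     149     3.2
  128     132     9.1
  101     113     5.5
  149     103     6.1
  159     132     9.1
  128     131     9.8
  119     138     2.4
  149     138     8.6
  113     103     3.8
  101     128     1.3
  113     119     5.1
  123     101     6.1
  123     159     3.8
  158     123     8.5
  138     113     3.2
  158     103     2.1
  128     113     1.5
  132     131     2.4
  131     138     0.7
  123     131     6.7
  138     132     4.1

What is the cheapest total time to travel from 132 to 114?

Candidate routes:
132 → 123 → 149 → 114: 4.4+3.2+4.5 = 12.1
132 → 131 → 138 → 113 → 114: 2.4+0.7+3.2+2.9 = 9.2
132 → 138 → 113 → 114: 4.1+3.2+2.9 = 10.2
Cheapest is 132 → 131 → 138 → 113 → 114 at 9.2 s.

9.2 s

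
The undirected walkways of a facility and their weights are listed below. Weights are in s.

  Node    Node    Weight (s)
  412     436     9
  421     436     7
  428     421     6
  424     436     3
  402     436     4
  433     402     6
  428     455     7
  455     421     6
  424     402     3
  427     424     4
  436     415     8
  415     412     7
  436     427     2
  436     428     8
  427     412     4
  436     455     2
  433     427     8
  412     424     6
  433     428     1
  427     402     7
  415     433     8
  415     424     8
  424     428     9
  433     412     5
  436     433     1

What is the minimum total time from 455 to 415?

10 s

Candidate routes:
455–436–424–415: 2+3+8 = 13
455–436–433–415: 2+1+8 = 11
455–436–415: 2+8 = 10
Cheapest is 455–436–415 at 10 s.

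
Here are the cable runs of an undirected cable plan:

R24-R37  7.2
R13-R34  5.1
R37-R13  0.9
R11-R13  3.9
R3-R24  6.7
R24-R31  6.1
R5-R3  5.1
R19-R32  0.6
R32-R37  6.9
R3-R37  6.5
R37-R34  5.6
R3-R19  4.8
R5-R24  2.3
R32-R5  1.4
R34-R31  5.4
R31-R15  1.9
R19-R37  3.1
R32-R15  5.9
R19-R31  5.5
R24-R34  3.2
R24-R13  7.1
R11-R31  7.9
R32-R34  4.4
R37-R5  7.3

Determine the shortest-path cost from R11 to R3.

Compare a few routes:
R11 - R13 - R37 - R19 - R3: 3.9+0.9+3.1+4.8 = 12.7
R11 - R13 - R37 - R32 - R19 - R3: 3.9+0.9+6.9+0.6+4.8 = 17.1
R11 - R13 - R37 - R3: 3.9+0.9+6.5 = 11.3
R11 - R13 - R37 - R19 - R32 - R5 - R3: 3.9+0.9+3.1+0.6+1.4+5.1 = 15
Cheapest is R11 - R13 - R37 - R3 at 11.3.

11.3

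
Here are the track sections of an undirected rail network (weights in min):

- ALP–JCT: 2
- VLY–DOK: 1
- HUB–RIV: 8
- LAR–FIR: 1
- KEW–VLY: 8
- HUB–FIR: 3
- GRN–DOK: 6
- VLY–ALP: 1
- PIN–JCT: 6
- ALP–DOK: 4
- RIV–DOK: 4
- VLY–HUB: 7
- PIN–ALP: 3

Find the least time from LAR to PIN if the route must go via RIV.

21 min

Shortest LAR→RIV: LAR → FIR → HUB → RIV = 12
Best RIV to PIN: RIV → DOK → VLY → ALP → PIN costing 9
Total via RIV: 12 + 9 = 21 min.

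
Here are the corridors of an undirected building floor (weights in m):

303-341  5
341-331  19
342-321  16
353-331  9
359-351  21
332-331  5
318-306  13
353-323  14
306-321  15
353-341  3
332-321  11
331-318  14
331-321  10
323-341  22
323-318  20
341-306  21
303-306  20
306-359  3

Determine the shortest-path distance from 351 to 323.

57 m

Enumerating some paths:
351 - 359 - 306 - 318 - 323: 21+3+13+20 = 57
351 - 359 - 306 - 341 - 353 - 323: 21+3+21+3+14 = 62
The minimum is 57 m via 351 - 359 - 306 - 318 - 323.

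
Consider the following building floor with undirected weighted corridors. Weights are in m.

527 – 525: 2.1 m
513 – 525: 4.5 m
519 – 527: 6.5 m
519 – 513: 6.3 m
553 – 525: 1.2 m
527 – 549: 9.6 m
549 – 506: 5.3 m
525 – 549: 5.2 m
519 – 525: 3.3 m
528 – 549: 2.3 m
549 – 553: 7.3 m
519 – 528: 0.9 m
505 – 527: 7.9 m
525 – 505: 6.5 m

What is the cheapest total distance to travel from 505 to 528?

10.7 m

Shortest distances from 505:
505: 0
525: 6.5  (via 505)
553: 7.7  (via 525)
527: 7.9  (via 505)
519: 9.8  (via 525)
528: 10.7  (via 519)
Shortest route: 505–525–519–528 = 10.7 m.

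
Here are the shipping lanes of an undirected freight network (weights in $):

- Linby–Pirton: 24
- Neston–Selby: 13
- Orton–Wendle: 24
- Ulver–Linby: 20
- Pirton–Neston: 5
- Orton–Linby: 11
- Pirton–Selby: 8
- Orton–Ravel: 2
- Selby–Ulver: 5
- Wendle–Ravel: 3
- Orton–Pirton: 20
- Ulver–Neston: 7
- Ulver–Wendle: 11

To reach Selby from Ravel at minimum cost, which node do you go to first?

Compare a few routes:
Ravel–Wendle–Ulver–Neston–Selby: 3+11+7+13 = 34
Ravel–Orton–Pirton–Selby: 2+20+8 = 30
Ravel–Wendle–Ulver–Selby: 3+11+5 = 19
Cheapest is Ravel–Wendle–Ulver–Selby at $19.
So from Ravel the first move is to Wendle.

Wendle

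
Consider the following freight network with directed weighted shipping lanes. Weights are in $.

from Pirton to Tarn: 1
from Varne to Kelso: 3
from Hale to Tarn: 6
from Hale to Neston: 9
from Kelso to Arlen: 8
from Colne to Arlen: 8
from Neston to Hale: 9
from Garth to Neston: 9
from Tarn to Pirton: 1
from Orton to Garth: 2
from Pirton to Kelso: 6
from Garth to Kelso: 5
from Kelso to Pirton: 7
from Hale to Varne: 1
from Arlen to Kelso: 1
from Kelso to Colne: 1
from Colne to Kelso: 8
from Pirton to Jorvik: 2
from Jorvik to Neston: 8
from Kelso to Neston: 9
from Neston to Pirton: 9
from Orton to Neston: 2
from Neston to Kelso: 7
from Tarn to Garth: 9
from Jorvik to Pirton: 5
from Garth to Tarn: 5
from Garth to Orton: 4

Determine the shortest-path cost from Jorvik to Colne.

Enumerating some paths:
Jorvik - Pirton - Kelso - Colne: 5+6+1 = 12
Jorvik - Neston - Kelso - Colne: 8+7+1 = 16
Jorvik - Pirton - Tarn - Garth - Kelso - Colne: 5+1+9+5+1 = 21
Cheapest is Jorvik - Pirton - Kelso - Colne at $12.

$12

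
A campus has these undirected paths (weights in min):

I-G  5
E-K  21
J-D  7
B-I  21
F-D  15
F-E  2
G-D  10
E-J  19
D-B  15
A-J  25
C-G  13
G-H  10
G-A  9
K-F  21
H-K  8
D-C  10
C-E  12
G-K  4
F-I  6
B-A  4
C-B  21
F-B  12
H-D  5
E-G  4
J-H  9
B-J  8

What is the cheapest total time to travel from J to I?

Enumerating some paths:
J → D → G → I: 7+10+5 = 22
J → H → G → I: 9+10+5 = 24
J → B → F → I: 8+12+6 = 26
J → B → A → G → I: 8+4+9+5 = 26
Cheapest is J → D → G → I at 22 min.

22 min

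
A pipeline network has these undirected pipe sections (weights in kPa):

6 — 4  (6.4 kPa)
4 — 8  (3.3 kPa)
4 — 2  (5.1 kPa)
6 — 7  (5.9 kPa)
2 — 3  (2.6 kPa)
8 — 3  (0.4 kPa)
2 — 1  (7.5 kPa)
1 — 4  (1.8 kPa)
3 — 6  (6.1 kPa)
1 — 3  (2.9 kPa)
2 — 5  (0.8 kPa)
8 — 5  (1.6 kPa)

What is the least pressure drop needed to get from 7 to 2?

14.6 kPa

Settle nodes by increasing distance from 7:
7: 0
6: 5.9  (via 7)
3: 12  (via 6)
4: 12.3  (via 6)
8: 12.4  (via 3)
5: 14  (via 8)
1: 14.1  (via 4)
2: 14.6  (via 3)
Shortest route: 7–6–3–2 = 14.6 kPa.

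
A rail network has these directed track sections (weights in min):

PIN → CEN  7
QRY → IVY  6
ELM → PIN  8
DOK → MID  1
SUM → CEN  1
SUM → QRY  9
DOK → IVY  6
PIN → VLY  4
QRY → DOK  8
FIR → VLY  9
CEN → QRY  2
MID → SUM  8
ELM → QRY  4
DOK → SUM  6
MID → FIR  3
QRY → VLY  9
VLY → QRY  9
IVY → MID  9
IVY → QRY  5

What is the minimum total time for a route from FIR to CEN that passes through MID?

36 min

Shortest FIR→MID: FIR–VLY–QRY–DOK–MID = 27
Shortest MID→CEN: MID–SUM–CEN = 9
Total via MID: 27 + 9 = 36 min.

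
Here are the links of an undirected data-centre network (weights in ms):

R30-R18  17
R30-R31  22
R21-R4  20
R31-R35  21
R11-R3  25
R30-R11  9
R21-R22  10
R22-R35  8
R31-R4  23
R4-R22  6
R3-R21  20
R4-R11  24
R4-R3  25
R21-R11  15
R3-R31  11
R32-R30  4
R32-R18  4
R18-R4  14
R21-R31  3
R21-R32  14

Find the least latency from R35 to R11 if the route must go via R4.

Shortest R35→R4: R35–R22–R4 = 14
Shortest R4→R11: R4–R11 = 24
Total via R4: 14 + 24 = 38 ms.

38 ms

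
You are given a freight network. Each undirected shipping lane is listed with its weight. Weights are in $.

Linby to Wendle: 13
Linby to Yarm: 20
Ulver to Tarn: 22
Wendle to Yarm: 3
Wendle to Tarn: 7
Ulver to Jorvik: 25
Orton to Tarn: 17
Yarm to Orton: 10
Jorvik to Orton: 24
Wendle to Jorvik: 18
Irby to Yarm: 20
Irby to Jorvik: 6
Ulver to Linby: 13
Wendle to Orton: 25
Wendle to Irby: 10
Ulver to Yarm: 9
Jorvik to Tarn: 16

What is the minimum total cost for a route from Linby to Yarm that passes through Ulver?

$22

Shortest Linby→Ulver: Linby–Ulver = 13
Shortest Ulver→Yarm: Ulver–Yarm = 9
Total via Ulver: 13 + 9 = $22.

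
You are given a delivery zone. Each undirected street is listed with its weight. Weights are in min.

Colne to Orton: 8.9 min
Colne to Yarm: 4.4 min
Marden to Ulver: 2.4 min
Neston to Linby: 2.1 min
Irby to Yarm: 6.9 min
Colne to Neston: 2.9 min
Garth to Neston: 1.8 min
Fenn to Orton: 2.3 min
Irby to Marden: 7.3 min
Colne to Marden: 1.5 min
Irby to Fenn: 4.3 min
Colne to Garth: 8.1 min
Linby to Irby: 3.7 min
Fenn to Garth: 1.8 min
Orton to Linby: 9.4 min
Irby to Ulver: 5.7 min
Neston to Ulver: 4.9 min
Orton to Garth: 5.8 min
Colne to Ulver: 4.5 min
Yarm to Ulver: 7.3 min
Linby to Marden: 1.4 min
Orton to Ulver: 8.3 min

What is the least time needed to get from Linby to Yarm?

7.3 min

Compare a few routes:
Linby → Irby → Yarm: 3.7+6.9 = 10.6
Linby → Neston → Colne → Yarm: 2.1+2.9+4.4 = 9.4
Linby → Marden → Colne → Yarm: 1.4+1.5+4.4 = 7.3
Linby → Marden → Ulver → Yarm: 1.4+2.4+7.3 = 11.1
The minimum is 7.3 min via Linby → Marden → Colne → Yarm.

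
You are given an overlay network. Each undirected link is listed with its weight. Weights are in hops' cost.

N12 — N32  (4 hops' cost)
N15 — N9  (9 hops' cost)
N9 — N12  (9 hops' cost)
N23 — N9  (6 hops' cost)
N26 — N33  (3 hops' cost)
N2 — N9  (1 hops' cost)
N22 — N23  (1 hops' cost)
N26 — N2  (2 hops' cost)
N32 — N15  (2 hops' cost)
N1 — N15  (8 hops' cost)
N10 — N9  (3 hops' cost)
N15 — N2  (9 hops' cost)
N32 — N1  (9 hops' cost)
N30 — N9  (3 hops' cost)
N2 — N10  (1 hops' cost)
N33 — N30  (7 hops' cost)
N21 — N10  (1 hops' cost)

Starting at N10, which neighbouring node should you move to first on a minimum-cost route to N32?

Candidate routes:
N10 - N2 - N15 - N32: 1+9+2 = 12
N10 - N9 - N15 - N32: 3+9+2 = 14
N10 - N9 - N2 - N15 - N32: 3+1+9+2 = 15
N10 - N2 - N9 - N15 - N32: 1+1+9+2 = 13
Cheapest is N10 - N2 - N15 - N32 at 12 hops' cost.
So from N10 the first move is to N2.

N2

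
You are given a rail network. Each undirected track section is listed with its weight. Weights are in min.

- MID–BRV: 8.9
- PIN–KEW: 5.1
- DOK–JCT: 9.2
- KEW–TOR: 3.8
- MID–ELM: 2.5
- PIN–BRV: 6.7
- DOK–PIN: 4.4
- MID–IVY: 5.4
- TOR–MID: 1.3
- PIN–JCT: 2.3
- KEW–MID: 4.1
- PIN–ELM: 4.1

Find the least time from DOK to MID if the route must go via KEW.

13.6 min

Shortest DOK→KEW: DOK → PIN → KEW = 9.5
Shortest KEW→MID: KEW → MID = 4.1
Total via KEW: 9.5 + 4.1 = 13.6 min.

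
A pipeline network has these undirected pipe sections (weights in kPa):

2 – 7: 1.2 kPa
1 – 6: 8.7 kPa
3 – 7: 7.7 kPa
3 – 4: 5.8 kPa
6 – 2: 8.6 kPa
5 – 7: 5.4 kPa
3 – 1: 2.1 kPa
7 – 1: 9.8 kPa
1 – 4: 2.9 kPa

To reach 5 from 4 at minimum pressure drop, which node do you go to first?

Compare a few routes:
4–3–1–7–5: 5.8+2.1+9.8+5.4 = 23.1
4–1–7–5: 2.9+9.8+5.4 = 18.1
4–3–7–5: 5.8+7.7+5.4 = 18.9
Cheapest is 4–1–7–5 at 18.1 kPa.
So from 4 the first move is to 1.

1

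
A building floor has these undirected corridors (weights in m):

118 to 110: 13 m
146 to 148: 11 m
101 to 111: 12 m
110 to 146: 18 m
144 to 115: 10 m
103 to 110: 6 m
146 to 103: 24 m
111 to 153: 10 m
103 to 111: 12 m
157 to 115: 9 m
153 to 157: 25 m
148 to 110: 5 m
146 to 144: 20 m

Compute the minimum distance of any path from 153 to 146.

44 m

Running Dijkstra from 153:
153: 0
111: 10  (via 153)
101: 22  (via 111)
103: 22  (via 111)
157: 25  (via 153)
110: 28  (via 103)
148: 33  (via 110)
115: 34  (via 157)
118: 41  (via 110)
144: 44  (via 115)
146: 44  (via 148)
Shortest route: 153–111–103–110–148–146 = 44 m.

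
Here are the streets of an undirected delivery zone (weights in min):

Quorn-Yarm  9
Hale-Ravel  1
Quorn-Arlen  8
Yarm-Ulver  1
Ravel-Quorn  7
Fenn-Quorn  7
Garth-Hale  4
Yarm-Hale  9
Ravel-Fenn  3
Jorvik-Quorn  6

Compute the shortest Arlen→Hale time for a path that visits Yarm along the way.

Best Arlen to Yarm: Arlen–Quorn–Yarm costing 17
Best Yarm to Hale: Yarm–Hale costing 9
Total via Yarm: 17 + 9 = 26 min.

26 min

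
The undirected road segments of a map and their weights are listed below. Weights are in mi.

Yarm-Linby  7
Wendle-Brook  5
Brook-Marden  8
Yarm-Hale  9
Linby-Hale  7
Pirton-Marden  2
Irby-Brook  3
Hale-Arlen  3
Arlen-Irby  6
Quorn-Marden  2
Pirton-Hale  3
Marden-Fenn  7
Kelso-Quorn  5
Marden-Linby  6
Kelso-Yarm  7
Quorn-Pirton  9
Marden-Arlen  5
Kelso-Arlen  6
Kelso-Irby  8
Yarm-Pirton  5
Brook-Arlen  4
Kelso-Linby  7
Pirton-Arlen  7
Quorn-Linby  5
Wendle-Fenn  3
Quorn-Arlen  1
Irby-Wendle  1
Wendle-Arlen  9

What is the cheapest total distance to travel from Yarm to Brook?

Running Dijkstra from Yarm:
Yarm: 0
Pirton: 5  (via Yarm)
Kelso: 7  (via Yarm)
Marden: 7  (via Pirton)
Linby: 7  (via Yarm)
Hale: 8  (via Pirton)
Quorn: 9  (via Marden)
Arlen: 10  (via Quorn)
Fenn: 14  (via Marden)
Brook: 14  (via Arlen)
Shortest route: Yarm–Pirton–Marden–Quorn–Arlen–Brook = 14 mi.

14 mi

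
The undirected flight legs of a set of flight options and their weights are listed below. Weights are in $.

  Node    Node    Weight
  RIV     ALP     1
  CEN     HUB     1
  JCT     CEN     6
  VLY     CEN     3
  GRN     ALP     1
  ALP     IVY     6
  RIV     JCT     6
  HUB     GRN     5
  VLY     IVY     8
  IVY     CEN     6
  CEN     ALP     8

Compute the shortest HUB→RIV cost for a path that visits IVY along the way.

Best HUB to IVY: HUB → CEN → IVY costing 7
Shortest IVY→RIV: IVY → ALP → RIV = 7
Total via IVY: 7 + 7 = $14.

$14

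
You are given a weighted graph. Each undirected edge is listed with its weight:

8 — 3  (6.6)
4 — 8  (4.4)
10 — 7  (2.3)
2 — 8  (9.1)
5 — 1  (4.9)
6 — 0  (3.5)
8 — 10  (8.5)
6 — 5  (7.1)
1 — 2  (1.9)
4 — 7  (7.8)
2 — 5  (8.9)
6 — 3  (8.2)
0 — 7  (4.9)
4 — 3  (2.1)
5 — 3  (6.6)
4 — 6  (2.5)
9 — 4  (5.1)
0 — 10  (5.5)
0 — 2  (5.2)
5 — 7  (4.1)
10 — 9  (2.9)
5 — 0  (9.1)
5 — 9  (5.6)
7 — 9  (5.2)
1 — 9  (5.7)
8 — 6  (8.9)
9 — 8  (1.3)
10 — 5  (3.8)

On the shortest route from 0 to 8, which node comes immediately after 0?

10

Enumerating some paths:
0 - 7 - 10 - 9 - 8: 4.9+2.3+2.9+1.3 = 11.4
0 - 6 - 4 - 8: 3.5+2.5+4.4 = 10.4
0 - 10 - 9 - 8: 5.5+2.9+1.3 = 9.7
Cheapest is 0 - 10 - 9 - 8 at 9.7.
So from 0 the first move is to 10.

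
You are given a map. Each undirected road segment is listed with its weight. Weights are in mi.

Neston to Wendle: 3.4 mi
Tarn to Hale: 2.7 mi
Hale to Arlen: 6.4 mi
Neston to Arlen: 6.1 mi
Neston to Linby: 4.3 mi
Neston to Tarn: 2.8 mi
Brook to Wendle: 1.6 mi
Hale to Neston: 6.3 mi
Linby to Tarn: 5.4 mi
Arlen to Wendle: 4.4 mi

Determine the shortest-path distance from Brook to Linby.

Enumerating some paths:
Brook → Wendle → Neston → Tarn → Linby: 1.6+3.4+2.8+5.4 = 13.2
Brook → Wendle → Neston → Linby: 1.6+3.4+4.3 = 9.3
Brook → Wendle → Neston → Hale → Tarn → Linby: 1.6+3.4+6.3+2.7+5.4 = 19.4
Brook → Wendle → Arlen → Neston → Linby: 1.6+4.4+6.1+4.3 = 16.4
The minimum is 9.3 mi via Brook → Wendle → Neston → Linby.

9.3 mi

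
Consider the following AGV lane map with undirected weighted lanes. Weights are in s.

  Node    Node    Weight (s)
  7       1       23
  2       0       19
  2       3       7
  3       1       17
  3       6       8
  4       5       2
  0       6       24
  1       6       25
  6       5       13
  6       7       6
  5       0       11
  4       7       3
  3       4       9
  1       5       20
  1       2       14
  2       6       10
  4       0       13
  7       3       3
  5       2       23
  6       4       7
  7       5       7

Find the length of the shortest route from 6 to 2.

10 s

Candidate routes:
6 - 3 - 2: 8+7 = 15
6 - 2: 10 = 10
The minimum is 10 s via 6 - 2.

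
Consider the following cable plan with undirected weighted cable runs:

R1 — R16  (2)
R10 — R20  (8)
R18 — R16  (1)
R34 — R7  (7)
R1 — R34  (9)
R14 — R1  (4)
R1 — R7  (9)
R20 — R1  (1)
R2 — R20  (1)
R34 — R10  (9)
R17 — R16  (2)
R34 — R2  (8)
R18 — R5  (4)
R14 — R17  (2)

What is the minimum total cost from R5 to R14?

9

Settle nodes by increasing distance from R5:
R5: 0
R18: 4  (via R5)
R16: 5  (via R18)
R1: 7  (via R16)
R17: 7  (via R16)
R20: 8  (via R1)
R2: 9  (via R20)
R14: 9  (via R17)
Shortest route: R5–R18–R16–R17–R14 = 9.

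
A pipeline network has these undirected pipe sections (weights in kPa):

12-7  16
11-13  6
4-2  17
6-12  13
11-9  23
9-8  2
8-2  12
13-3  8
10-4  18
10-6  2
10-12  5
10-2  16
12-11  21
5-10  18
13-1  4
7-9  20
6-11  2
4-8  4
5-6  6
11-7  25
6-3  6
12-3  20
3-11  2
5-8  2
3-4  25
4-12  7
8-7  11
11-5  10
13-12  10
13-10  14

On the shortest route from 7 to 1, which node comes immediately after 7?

Candidate routes:
7 → 12 → 13 → 1: 16+10+4 = 30
7 → 8 → 5 → 6 → 11 → 13 → 1: 11+2+6+2+6+4 = 31
7 → 8 → 5 → 11 → 13 → 1: 11+2+10+6+4 = 33
Cheapest is 7 → 12 → 13 → 1 at 30 kPa.
So from 7 the first move is to 12.

12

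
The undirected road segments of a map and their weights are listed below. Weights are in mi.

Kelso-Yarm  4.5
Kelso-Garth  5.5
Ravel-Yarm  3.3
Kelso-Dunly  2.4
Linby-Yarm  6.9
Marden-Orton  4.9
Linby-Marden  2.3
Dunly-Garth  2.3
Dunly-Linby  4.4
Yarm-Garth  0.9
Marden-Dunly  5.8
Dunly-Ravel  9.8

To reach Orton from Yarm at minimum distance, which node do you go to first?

Garth

Enumerating some paths:
Yarm → Linby → Marden → Orton: 6.9+2.3+4.9 = 14.1
Yarm → Garth → Dunly → Marden → Orton: 0.9+2.3+5.8+4.9 = 13.9
The minimum is 13.9 mi via Yarm → Garth → Dunly → Marden → Orton.
So from Yarm the first move is to Garth.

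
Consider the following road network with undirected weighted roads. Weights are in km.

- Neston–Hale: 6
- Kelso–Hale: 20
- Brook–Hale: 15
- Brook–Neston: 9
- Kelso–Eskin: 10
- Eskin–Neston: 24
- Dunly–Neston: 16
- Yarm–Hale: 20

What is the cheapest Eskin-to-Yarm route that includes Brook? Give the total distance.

68 km

Best Eskin to Brook: Eskin–Neston–Brook costing 33
Shortest Brook→Yarm: Brook–Hale–Yarm = 35
Total via Brook: 33 + 35 = 68 km.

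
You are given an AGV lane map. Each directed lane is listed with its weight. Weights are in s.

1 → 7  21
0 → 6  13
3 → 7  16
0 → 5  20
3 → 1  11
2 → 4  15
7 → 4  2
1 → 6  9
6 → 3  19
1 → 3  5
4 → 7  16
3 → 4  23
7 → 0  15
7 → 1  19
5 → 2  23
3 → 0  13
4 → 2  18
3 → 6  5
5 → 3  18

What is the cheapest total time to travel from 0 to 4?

Shortest distances from 0:
0: 0
6: 13  (via 0)
5: 20  (via 0)
3: 32  (via 6)
1: 43  (via 3)
2: 43  (via 5)
7: 48  (via 3)
4: 50  (via 7)
Shortest route: 0 → 6 → 3 → 7 → 4 = 50 s.

50 s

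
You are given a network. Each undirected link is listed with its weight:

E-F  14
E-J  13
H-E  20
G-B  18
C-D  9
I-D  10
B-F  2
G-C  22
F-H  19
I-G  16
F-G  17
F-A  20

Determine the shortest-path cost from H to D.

Shortest distances from H:
H: 0
F: 19  (via H)
E: 20  (via H)
B: 21  (via F)
J: 33  (via E)
G: 36  (via F)
A: 39  (via F)
I: 52  (via G)
C: 58  (via G)
D: 62  (via I)
Shortest route: H → F → G → I → D = 62.

62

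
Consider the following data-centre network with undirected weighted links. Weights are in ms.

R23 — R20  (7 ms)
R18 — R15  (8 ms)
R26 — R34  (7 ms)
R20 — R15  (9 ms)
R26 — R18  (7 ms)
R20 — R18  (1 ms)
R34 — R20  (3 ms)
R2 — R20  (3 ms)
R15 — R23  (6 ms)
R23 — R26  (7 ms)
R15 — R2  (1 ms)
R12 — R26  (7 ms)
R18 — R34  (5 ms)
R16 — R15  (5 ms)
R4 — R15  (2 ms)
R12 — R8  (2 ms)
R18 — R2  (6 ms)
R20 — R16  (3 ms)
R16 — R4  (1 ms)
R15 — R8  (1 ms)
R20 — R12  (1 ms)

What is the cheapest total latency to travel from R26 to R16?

11 ms

Running Dijkstra from R26:
R26: 0
R18: 7  (via R26)
R23: 7  (via R26)
R34: 7  (via R26)
R12: 7  (via R26)
R20: 8  (via R18)
R8: 9  (via R12)
R15: 10  (via R8)
R16: 11  (via R20)
Shortest route: R26–R18–R20–R16 = 11 ms.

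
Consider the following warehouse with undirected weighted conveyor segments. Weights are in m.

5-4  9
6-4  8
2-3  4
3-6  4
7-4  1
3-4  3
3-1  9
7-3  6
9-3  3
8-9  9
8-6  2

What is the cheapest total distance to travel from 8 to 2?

Candidate routes:
8 → 6 → 3 → 2: 2+4+4 = 10
8 → 9 → 3 → 2: 9+3+4 = 16
The minimum is 10 m via 8 → 6 → 3 → 2.

10 m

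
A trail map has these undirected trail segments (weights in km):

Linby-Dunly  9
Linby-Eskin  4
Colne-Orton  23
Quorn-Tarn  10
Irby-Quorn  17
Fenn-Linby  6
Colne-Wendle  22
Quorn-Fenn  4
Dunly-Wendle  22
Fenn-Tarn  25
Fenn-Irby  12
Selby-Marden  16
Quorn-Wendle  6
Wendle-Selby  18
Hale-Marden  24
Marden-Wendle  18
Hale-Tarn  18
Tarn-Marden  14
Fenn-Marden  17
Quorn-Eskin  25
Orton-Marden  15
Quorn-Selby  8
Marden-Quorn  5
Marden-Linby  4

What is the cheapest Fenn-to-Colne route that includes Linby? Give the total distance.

43 km

Best Fenn to Linby: Fenn → Linby costing 6
Best Linby to Colne: Linby → Marden → Quorn → Wendle → Colne costing 37
Total via Linby: 6 + 37 = 43 km.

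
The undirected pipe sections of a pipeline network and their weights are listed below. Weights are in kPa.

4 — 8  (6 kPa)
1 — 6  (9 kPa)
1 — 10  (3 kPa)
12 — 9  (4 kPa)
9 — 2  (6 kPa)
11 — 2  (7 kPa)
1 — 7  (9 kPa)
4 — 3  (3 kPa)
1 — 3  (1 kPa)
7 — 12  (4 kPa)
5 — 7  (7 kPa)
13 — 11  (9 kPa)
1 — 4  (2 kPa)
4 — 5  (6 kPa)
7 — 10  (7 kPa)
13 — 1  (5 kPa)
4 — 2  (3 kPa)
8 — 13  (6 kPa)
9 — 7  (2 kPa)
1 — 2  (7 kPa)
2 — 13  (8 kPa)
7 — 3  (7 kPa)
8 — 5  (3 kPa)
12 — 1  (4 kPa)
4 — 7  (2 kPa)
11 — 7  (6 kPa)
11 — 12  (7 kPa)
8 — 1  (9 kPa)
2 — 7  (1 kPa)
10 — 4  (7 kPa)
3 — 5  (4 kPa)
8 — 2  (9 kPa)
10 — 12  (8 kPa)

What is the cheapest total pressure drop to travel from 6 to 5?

Settle nodes by increasing distance from 6:
6: 0
1: 9  (via 6)
3: 10  (via 1)
4: 11  (via 1)
10: 12  (via 1)
7: 13  (via 4)
12: 13  (via 1)
2: 14  (via 4)
5: 14  (via 3)
Shortest route: 6 → 1 → 3 → 5 = 14 kPa.

14 kPa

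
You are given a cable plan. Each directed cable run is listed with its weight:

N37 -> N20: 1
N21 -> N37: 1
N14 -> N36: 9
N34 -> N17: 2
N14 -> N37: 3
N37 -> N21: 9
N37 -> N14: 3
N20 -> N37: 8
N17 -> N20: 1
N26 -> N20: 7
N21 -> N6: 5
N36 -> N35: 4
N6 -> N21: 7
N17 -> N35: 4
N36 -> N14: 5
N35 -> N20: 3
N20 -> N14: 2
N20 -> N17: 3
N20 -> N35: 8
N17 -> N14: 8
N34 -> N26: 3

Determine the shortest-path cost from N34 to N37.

Shortest distances from N34:
N34: 0
N17: 2  (via N34)
N20: 3  (via N17)
N26: 3  (via N34)
N14: 5  (via N20)
N35: 6  (via N17)
N37: 8  (via N14)
Shortest route: N34–N17–N20–N14–N37 = 8.

8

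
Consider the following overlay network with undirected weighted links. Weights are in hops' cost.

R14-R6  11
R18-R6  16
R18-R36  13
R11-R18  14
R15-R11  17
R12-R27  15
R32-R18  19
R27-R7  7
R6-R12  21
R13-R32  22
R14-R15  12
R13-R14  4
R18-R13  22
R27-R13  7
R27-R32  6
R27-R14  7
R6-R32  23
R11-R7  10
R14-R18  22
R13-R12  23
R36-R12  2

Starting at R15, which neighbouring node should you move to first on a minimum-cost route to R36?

Candidate routes:
R15 - R14 - R13 - R12 - R36: 12+4+23+2 = 41
R15 - R14 - R27 - R12 - R36: 12+7+15+2 = 36
R15 - R14 - R13 - R27 - R12 - R36: 12+4+7+15+2 = 40
Cheapest is R15 - R14 - R27 - R12 - R36 at 36 hops' cost.
So from R15 the first move is to R14.

R14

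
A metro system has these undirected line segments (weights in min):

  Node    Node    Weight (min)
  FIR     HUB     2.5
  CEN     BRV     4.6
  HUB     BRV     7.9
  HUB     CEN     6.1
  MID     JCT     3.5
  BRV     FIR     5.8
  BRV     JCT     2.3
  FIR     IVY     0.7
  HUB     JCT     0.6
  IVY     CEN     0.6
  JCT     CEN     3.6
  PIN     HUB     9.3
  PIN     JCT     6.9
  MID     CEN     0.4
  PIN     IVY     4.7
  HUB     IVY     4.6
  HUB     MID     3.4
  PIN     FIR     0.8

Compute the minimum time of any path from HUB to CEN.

Running Dijkstra from HUB:
HUB: 0
JCT: 0.6  (via HUB)
FIR: 2.5  (via HUB)
BRV: 2.9  (via JCT)
IVY: 3.2  (via FIR)
PIN: 3.3  (via FIR)
MID: 3.4  (via HUB)
CEN: 3.8  (via IVY)
Shortest route: HUB → FIR → IVY → CEN = 3.8 min.

3.8 min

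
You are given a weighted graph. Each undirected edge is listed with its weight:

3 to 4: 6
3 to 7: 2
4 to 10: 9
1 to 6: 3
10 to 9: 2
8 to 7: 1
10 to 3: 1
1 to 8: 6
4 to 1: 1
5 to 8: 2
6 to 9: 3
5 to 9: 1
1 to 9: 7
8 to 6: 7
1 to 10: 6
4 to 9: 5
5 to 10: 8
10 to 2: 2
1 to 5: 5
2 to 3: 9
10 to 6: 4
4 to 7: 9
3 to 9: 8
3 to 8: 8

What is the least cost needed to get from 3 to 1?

7

Running Dijkstra from 3:
3: 0
10: 1  (via 3)
7: 2  (via 3)
2: 3  (via 10)
8: 3  (via 7)
9: 3  (via 10)
5: 4  (via 9)
6: 5  (via 10)
4: 6  (via 3)
1: 7  (via 10)
Shortest route: 3 → 10 → 1 = 7.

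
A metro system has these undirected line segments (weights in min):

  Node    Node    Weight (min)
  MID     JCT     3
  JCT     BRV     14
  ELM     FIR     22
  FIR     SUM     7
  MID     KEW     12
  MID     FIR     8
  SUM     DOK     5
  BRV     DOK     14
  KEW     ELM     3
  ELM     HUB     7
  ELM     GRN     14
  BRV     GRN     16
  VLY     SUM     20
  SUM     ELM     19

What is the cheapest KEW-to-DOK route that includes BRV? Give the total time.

Shortest KEW→BRV: KEW–MID–JCT–BRV = 29
Shortest BRV→DOK: BRV–DOK = 14
Total via BRV: 29 + 14 = 43 min.

43 min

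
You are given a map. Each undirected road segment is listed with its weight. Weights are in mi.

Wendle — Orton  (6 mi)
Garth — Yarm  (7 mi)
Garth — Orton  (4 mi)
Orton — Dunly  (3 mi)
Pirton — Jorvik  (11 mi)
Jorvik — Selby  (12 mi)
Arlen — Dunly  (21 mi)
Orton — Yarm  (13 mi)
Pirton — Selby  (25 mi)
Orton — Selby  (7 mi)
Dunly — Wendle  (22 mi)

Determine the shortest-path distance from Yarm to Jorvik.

30 mi

Candidate routes:
Yarm–Garth–Orton–Selby–Pirton–Jorvik: 7+4+7+25+11 = 54
Yarm–Orton–Selby–Jorvik: 13+7+12 = 32
Yarm–Garth–Orton–Selby–Jorvik: 7+4+7+12 = 30
Yarm–Orton–Selby–Pirton–Jorvik: 13+7+25+11 = 56
Cheapest is Yarm–Garth–Orton–Selby–Jorvik at 30 mi.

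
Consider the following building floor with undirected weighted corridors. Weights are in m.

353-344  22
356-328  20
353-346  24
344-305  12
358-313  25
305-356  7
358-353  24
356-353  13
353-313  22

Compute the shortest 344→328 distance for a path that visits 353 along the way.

55 m

Best 344 to 353: 344–353 costing 22
Best 353 to 328: 353–356–328 costing 33
Total via 353: 22 + 33 = 55 m.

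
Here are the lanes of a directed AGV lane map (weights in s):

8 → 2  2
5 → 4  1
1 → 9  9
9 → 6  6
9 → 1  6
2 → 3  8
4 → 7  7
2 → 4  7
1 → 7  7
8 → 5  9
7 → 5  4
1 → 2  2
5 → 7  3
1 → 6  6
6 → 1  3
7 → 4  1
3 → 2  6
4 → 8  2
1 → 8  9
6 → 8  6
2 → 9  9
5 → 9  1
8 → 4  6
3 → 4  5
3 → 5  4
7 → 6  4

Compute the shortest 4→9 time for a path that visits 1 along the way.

23 s

Best 4 to 1: 4 → 7 → 6 → 1 costing 14
Best 1 to 9: 1 → 9 costing 9
Total via 1: 14 + 9 = 23 s.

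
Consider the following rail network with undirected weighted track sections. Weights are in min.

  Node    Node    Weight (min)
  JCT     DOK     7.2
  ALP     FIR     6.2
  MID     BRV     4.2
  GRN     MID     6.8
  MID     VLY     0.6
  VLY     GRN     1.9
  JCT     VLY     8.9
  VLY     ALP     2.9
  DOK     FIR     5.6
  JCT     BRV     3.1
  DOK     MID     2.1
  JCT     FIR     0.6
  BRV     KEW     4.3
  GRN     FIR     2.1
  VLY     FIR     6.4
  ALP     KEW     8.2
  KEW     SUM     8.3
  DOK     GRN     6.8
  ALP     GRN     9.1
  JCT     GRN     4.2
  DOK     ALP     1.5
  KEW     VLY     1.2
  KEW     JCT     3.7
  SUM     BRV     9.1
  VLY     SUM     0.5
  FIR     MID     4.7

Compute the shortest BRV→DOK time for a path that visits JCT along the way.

Best BRV to JCT: BRV → JCT costing 3.1
Shortest JCT→DOK: JCT → FIR → DOK = 6.2
Total via JCT: 3.1 + 6.2 = 9.3 min.

9.3 min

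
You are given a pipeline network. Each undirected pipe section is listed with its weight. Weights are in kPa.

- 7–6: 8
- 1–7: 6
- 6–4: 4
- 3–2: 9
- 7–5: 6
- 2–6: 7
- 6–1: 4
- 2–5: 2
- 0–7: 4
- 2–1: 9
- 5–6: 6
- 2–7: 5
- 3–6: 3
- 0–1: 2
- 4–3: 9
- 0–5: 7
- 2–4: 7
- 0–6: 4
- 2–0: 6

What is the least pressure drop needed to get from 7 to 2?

5 kPa

Enumerating some paths:
7 → 2: 5 = 5
7 → 5 → 2: 6+2 = 8
The minimum is 5 kPa via 7 → 2.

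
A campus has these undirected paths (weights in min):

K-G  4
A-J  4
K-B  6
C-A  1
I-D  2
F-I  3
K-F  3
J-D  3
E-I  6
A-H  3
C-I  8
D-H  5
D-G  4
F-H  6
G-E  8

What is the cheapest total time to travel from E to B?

Compare a few routes:
E → G → K → B: 8+4+6 = 18
E → I → D → H → F → K → B: 6+2+5+6+3+6 = 28
E → I → D → G → K → B: 6+2+4+4+6 = 22
E → G → D → I → F → K → B: 8+4+2+3+3+6 = 26
Cheapest is E → G → K → B at 18 min.

18 min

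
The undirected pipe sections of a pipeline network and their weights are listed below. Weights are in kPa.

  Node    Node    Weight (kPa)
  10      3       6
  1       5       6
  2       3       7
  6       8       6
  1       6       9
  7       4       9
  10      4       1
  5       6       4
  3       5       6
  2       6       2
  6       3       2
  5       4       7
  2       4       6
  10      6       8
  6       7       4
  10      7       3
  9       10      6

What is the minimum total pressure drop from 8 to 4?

Compare a few routes:
8 - 6 - 3 - 10 - 4: 6+2+6+1 = 15
8 - 6 - 10 - 4: 6+8+1 = 15
8 - 6 - 5 - 4: 6+4+7 = 17
8 - 6 - 2 - 4: 6+2+6 = 14
The minimum is 14 kPa via 8 - 6 - 2 - 4.

14 kPa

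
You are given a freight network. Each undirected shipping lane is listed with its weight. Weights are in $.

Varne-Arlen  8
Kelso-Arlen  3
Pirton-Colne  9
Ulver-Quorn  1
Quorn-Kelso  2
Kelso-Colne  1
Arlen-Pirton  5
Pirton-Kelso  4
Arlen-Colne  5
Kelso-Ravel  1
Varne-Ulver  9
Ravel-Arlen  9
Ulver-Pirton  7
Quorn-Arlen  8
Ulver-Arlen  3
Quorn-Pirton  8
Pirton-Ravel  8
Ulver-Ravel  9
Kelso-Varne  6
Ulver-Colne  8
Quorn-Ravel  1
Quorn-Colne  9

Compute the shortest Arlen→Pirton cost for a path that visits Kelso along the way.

Shortest Arlen→Kelso: Arlen → Kelso = 3
Best Kelso to Pirton: Kelso → Pirton costing 4
Total via Kelso: 3 + 4 = $7.

$7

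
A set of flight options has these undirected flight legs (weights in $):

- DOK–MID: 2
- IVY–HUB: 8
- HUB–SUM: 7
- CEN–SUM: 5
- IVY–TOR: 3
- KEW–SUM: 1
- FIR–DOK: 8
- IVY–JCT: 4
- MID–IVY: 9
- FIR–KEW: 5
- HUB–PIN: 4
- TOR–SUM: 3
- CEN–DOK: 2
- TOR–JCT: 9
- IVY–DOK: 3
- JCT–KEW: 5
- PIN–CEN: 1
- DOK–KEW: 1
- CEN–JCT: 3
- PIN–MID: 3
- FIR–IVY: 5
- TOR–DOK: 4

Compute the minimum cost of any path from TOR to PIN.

$7

Compare a few routes:
TOR → SUM → CEN → PIN: 3+5+1 = 9
TOR → DOK → MID → PIN: 4+2+3 = 9
TOR → DOK → CEN → PIN: 4+2+1 = 7
TOR → SUM → KEW → DOK → CEN → PIN: 3+1+1+2+1 = 8
The minimum is $7 via TOR → DOK → CEN → PIN.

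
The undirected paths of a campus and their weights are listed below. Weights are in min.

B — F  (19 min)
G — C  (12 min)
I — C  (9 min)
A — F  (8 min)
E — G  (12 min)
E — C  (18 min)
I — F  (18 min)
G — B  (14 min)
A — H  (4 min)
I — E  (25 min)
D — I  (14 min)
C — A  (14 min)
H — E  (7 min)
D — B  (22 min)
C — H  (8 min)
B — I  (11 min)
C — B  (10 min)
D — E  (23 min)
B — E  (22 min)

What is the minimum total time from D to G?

Candidate routes:
D - I - C - G: 14+9+12 = 35
D - B - G: 22+14 = 36
D - I - B - G: 14+11+14 = 39
The minimum is 35 min via D - I - C - G.

35 min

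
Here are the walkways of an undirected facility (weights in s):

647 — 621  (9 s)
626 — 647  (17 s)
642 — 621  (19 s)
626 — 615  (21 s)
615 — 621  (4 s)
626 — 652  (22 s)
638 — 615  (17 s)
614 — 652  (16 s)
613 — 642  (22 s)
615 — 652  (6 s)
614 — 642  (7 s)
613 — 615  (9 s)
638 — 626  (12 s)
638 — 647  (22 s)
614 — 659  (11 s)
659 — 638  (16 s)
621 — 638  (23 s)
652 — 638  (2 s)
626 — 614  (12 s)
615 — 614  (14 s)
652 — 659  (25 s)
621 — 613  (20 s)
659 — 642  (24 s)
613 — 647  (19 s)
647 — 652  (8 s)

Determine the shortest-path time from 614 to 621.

Candidate routes:
614 → 615 → 621: 14+4 = 18
614 → 642 → 621: 7+19 = 26
614 → 652 → 615 → 621: 16+6+4 = 26
The minimum is 18 s via 614 → 615 → 621.

18 s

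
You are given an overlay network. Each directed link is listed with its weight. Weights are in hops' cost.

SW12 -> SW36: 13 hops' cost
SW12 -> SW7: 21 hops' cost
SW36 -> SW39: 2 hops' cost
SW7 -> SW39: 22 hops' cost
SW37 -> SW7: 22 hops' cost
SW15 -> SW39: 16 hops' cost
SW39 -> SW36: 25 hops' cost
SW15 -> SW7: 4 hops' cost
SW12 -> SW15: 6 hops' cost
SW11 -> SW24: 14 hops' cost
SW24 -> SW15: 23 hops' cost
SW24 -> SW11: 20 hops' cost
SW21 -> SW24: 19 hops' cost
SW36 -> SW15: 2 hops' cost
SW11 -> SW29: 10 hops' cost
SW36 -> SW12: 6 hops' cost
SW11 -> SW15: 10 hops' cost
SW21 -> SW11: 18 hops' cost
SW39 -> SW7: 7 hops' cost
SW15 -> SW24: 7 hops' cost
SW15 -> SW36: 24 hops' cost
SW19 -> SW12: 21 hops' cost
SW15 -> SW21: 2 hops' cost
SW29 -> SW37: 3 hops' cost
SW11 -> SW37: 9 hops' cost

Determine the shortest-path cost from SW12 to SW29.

36 hops' cost

Candidate routes:
SW12 - SW15 - SW24 - SW11 - SW29: 6+7+20+10 = 43
SW12 - SW15 - SW21 - SW11 - SW29: 6+2+18+10 = 36
SW12 - SW36 - SW15 - SW24 - SW11 - SW29: 13+2+7+20+10 = 52
SW12 - SW36 - SW15 - SW21 - SW11 - SW29: 13+2+2+18+10 = 45
The minimum is 36 hops' cost via SW12 - SW15 - SW21 - SW11 - SW29.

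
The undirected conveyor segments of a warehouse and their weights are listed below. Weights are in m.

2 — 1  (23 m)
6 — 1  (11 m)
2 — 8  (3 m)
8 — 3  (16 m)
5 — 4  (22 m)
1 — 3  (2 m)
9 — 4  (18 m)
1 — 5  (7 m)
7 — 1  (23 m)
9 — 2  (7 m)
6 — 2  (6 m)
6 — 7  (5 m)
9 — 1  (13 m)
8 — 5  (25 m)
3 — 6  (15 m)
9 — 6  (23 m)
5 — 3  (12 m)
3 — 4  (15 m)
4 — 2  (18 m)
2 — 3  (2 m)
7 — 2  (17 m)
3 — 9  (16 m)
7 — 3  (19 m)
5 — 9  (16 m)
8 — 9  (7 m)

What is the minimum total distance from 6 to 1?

10 m

Candidate routes:
6–1: 11 = 11
6–3–1: 15+2 = 17
6–2–3–1: 6+2+2 = 10
The minimum is 10 m via 6–2–3–1.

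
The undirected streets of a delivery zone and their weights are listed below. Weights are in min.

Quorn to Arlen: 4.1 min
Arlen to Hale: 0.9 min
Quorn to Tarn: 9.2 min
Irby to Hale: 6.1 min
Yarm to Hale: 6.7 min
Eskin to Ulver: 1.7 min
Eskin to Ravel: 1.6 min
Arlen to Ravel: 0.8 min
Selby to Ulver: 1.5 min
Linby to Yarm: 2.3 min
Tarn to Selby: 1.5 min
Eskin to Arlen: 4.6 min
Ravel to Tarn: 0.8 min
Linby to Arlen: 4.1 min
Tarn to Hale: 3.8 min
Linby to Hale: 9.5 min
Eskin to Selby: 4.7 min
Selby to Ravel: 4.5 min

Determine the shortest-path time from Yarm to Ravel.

7.2 min

Candidate routes:
Yarm–Hale–Arlen–Ravel: 6.7+0.9+0.8 = 8.4
Yarm–Linby–Arlen–Ravel: 2.3+4.1+0.8 = 7.2
The minimum is 7.2 min via Yarm–Linby–Arlen–Ravel.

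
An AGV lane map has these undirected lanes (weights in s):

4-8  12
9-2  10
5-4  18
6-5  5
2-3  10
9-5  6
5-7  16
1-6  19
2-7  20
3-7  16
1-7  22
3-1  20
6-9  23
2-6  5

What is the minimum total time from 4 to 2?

Running Dijkstra from 4:
4: 0
8: 12  (via 4)
5: 18  (via 4)
6: 23  (via 5)
9: 24  (via 5)
2: 28  (via 6)
Shortest route: 4–5–6–2 = 28 s.

28 s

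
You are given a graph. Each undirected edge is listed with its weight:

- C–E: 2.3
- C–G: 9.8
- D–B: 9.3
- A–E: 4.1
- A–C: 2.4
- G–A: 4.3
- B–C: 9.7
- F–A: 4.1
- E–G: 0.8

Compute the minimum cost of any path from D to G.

Candidate routes:
D–B–C–A–E–G: 9.3+9.7+2.4+4.1+0.8 = 26.3
D–B–C–E–G: 9.3+9.7+2.3+0.8 = 22.1
D–B–C–G: 9.3+9.7+9.8 = 28.8
D–B–C–A–G: 9.3+9.7+2.4+4.3 = 25.7
Cheapest is D–B–C–E–G at 22.1.

22.1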